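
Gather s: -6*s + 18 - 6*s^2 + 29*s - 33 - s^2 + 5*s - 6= -7*s^2 + 28*s - 21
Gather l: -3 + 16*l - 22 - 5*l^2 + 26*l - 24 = -5*l^2 + 42*l - 49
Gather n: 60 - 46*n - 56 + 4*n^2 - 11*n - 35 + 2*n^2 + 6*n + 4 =6*n^2 - 51*n - 27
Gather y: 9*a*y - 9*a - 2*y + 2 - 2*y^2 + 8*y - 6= -9*a - 2*y^2 + y*(9*a + 6) - 4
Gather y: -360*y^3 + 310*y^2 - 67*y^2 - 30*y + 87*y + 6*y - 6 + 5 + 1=-360*y^3 + 243*y^2 + 63*y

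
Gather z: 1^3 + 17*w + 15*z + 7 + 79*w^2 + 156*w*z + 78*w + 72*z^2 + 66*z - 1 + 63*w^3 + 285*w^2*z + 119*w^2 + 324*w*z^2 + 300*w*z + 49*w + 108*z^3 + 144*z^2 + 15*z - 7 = 63*w^3 + 198*w^2 + 144*w + 108*z^3 + z^2*(324*w + 216) + z*(285*w^2 + 456*w + 96)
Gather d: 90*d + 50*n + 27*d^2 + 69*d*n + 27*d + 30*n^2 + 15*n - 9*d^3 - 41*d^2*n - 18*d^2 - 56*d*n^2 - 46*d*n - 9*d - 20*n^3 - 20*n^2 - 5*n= -9*d^3 + d^2*(9 - 41*n) + d*(-56*n^2 + 23*n + 108) - 20*n^3 + 10*n^2 + 60*n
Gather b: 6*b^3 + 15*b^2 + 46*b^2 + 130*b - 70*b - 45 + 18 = 6*b^3 + 61*b^2 + 60*b - 27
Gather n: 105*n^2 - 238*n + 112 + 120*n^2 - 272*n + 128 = 225*n^2 - 510*n + 240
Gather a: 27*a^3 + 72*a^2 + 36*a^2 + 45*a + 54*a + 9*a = 27*a^3 + 108*a^2 + 108*a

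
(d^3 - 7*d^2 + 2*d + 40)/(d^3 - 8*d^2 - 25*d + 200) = (d^2 - 2*d - 8)/(d^2 - 3*d - 40)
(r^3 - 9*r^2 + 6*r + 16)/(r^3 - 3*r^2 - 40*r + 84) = (r^2 - 7*r - 8)/(r^2 - r - 42)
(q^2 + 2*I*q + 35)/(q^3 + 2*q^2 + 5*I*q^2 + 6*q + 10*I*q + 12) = (q^2 + 2*I*q + 35)/(q^3 + q^2*(2 + 5*I) + q*(6 + 10*I) + 12)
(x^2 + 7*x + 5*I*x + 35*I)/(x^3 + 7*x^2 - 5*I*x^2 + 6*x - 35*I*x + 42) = (x + 5*I)/(x^2 - 5*I*x + 6)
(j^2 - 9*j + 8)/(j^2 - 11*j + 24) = (j - 1)/(j - 3)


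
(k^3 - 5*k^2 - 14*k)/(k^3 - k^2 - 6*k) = (k - 7)/(k - 3)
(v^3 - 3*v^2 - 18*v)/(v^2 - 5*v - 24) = v*(v - 6)/(v - 8)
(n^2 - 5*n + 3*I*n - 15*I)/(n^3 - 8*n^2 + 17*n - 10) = (n + 3*I)/(n^2 - 3*n + 2)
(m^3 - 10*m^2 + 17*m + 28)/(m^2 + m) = m - 11 + 28/m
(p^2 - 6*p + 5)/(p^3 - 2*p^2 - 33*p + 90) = (p - 1)/(p^2 + 3*p - 18)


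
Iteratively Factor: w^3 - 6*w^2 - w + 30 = (w - 3)*(w^2 - 3*w - 10) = (w - 3)*(w + 2)*(w - 5)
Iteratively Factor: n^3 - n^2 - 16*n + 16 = (n - 4)*(n^2 + 3*n - 4) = (n - 4)*(n - 1)*(n + 4)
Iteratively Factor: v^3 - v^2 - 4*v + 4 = (v - 1)*(v^2 - 4) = (v - 2)*(v - 1)*(v + 2)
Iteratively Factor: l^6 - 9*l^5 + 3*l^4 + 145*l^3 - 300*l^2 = (l - 3)*(l^5 - 6*l^4 - 15*l^3 + 100*l^2) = (l - 3)*(l + 4)*(l^4 - 10*l^3 + 25*l^2) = (l - 5)*(l - 3)*(l + 4)*(l^3 - 5*l^2) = (l - 5)^2*(l - 3)*(l + 4)*(l^2) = l*(l - 5)^2*(l - 3)*(l + 4)*(l)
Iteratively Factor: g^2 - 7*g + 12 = (g - 3)*(g - 4)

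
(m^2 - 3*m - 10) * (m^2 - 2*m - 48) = m^4 - 5*m^3 - 52*m^2 + 164*m + 480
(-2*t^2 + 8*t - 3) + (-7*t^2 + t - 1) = -9*t^2 + 9*t - 4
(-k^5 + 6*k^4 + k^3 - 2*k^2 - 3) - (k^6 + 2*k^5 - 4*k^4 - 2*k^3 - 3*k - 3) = -k^6 - 3*k^5 + 10*k^4 + 3*k^3 - 2*k^2 + 3*k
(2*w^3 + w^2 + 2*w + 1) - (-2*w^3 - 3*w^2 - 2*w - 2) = 4*w^3 + 4*w^2 + 4*w + 3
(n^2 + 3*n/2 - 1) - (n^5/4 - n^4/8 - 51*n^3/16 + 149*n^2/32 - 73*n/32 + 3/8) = -n^5/4 + n^4/8 + 51*n^3/16 - 117*n^2/32 + 121*n/32 - 11/8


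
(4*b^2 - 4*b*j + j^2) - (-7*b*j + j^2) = 4*b^2 + 3*b*j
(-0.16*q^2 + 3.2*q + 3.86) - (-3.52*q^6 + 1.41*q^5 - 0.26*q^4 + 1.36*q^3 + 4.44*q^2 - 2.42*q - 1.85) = 3.52*q^6 - 1.41*q^5 + 0.26*q^4 - 1.36*q^3 - 4.6*q^2 + 5.62*q + 5.71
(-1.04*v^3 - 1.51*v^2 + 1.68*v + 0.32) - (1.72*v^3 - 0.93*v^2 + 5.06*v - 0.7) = -2.76*v^3 - 0.58*v^2 - 3.38*v + 1.02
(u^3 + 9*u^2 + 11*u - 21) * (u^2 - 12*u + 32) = u^5 - 3*u^4 - 65*u^3 + 135*u^2 + 604*u - 672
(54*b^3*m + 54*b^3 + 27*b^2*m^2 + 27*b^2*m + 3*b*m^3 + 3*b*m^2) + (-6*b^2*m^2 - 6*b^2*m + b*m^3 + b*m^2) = 54*b^3*m + 54*b^3 + 21*b^2*m^2 + 21*b^2*m + 4*b*m^3 + 4*b*m^2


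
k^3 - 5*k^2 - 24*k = k*(k - 8)*(k + 3)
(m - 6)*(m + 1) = m^2 - 5*m - 6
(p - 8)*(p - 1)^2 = p^3 - 10*p^2 + 17*p - 8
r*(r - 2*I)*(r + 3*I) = r^3 + I*r^2 + 6*r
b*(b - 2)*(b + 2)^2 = b^4 + 2*b^3 - 4*b^2 - 8*b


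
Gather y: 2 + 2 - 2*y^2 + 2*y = -2*y^2 + 2*y + 4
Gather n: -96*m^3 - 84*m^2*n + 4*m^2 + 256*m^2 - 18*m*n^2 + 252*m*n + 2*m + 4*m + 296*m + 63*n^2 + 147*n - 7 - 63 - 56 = -96*m^3 + 260*m^2 + 302*m + n^2*(63 - 18*m) + n*(-84*m^2 + 252*m + 147) - 126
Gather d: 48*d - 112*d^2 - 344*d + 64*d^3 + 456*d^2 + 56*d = 64*d^3 + 344*d^2 - 240*d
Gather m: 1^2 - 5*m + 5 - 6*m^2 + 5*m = 6 - 6*m^2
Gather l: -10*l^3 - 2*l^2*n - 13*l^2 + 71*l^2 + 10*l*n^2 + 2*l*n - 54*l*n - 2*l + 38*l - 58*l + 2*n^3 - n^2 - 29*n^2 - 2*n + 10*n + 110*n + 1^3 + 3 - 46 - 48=-10*l^3 + l^2*(58 - 2*n) + l*(10*n^2 - 52*n - 22) + 2*n^3 - 30*n^2 + 118*n - 90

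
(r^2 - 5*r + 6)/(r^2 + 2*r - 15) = (r - 2)/(r + 5)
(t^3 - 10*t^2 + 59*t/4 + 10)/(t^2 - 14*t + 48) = (t^2 - 2*t - 5/4)/(t - 6)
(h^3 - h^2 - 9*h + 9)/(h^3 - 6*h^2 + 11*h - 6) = (h + 3)/(h - 2)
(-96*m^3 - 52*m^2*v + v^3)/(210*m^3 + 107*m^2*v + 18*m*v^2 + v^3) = (-16*m^2 - 6*m*v + v^2)/(35*m^2 + 12*m*v + v^2)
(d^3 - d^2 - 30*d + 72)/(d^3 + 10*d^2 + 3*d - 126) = (d - 4)/(d + 7)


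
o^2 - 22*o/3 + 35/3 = (o - 5)*(o - 7/3)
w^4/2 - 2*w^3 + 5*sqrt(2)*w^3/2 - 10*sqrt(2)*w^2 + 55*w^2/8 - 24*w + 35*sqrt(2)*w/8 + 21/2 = (w/2 + sqrt(2))*(w - 7/2)*(w - 1/2)*(w + 3*sqrt(2))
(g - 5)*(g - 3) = g^2 - 8*g + 15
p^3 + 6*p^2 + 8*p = p*(p + 2)*(p + 4)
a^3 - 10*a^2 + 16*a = a*(a - 8)*(a - 2)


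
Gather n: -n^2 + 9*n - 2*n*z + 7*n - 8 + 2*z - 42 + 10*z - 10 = -n^2 + n*(16 - 2*z) + 12*z - 60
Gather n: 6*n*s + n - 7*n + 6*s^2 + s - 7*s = n*(6*s - 6) + 6*s^2 - 6*s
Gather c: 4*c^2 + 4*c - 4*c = 4*c^2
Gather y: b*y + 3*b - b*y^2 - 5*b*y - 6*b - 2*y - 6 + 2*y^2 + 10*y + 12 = -3*b + y^2*(2 - b) + y*(8 - 4*b) + 6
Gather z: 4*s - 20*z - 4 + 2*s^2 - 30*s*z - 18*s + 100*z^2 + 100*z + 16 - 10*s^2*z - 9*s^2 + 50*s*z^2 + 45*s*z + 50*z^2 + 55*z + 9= -7*s^2 - 14*s + z^2*(50*s + 150) + z*(-10*s^2 + 15*s + 135) + 21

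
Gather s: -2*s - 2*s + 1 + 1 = 2 - 4*s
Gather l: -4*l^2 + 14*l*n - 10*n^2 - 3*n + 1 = -4*l^2 + 14*l*n - 10*n^2 - 3*n + 1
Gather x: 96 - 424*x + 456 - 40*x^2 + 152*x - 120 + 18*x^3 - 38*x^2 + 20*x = 18*x^3 - 78*x^2 - 252*x + 432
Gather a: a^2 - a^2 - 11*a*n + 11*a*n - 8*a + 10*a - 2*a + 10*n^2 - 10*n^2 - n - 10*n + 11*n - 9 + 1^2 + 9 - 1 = 0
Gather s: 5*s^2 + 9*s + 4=5*s^2 + 9*s + 4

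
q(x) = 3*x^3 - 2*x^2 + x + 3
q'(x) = 9*x^2 - 4*x + 1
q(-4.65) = -346.53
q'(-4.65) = 214.20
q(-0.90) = -1.71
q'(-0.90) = 11.89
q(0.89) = 4.42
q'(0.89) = 4.57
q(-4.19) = -256.98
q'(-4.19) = 175.76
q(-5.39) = -530.27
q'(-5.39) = 284.03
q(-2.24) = -42.99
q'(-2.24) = 55.12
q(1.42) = 8.98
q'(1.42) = 13.47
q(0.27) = 3.18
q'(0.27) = 0.58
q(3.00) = 69.00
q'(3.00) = 70.00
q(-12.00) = -5481.00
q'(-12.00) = 1345.00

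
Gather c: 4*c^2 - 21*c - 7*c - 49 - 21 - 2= 4*c^2 - 28*c - 72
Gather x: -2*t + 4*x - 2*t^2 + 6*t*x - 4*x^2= -2*t^2 - 2*t - 4*x^2 + x*(6*t + 4)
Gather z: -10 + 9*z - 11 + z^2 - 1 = z^2 + 9*z - 22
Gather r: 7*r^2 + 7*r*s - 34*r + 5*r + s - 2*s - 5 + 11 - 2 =7*r^2 + r*(7*s - 29) - s + 4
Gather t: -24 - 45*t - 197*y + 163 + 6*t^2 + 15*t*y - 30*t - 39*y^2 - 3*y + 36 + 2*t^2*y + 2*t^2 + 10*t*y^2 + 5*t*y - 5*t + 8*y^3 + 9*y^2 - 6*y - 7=t^2*(2*y + 8) + t*(10*y^2 + 20*y - 80) + 8*y^3 - 30*y^2 - 206*y + 168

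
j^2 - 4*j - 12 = (j - 6)*(j + 2)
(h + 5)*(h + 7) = h^2 + 12*h + 35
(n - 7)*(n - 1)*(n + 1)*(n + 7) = n^4 - 50*n^2 + 49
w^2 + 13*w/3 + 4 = (w + 4/3)*(w + 3)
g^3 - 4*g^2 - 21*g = g*(g - 7)*(g + 3)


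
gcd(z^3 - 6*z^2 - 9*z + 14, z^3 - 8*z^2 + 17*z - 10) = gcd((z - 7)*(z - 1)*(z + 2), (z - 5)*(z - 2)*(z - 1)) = z - 1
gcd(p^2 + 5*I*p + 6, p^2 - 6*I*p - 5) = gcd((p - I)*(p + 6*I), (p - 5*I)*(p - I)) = p - I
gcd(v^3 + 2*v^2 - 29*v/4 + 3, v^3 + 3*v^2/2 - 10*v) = v + 4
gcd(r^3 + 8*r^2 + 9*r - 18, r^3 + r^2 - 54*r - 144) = r^2 + 9*r + 18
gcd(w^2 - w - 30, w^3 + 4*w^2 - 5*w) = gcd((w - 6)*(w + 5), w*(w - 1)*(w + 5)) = w + 5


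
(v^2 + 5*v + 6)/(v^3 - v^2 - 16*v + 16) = (v^2 + 5*v + 6)/(v^3 - v^2 - 16*v + 16)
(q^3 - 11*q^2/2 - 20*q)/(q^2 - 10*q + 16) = q*(2*q + 5)/(2*(q - 2))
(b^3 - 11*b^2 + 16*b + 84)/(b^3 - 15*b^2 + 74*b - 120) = (b^2 - 5*b - 14)/(b^2 - 9*b + 20)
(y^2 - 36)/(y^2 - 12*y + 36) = (y + 6)/(y - 6)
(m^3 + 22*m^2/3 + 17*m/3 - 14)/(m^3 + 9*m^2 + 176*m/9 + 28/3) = 3*(m - 1)/(3*m + 2)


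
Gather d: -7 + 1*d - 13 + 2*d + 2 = 3*d - 18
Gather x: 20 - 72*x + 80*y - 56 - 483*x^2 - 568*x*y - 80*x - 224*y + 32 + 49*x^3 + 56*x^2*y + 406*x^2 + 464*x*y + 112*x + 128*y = 49*x^3 + x^2*(56*y - 77) + x*(-104*y - 40) - 16*y - 4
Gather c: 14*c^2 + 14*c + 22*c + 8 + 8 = 14*c^2 + 36*c + 16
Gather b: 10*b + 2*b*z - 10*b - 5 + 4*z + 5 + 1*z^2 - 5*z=2*b*z + z^2 - z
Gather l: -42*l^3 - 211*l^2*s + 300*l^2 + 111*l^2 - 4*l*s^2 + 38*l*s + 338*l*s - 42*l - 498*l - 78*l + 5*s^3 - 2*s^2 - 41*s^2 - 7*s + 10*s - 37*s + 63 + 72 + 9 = -42*l^3 + l^2*(411 - 211*s) + l*(-4*s^2 + 376*s - 618) + 5*s^3 - 43*s^2 - 34*s + 144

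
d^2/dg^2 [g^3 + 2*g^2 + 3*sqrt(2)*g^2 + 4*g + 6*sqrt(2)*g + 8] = 6*g + 4 + 6*sqrt(2)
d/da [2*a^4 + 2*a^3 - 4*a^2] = 2*a*(4*a^2 + 3*a - 4)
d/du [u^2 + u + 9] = 2*u + 1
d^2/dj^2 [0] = 0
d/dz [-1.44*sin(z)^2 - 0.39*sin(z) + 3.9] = -(2.88*sin(z) + 0.39)*cos(z)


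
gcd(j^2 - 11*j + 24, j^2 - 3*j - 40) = j - 8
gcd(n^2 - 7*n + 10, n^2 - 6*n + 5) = n - 5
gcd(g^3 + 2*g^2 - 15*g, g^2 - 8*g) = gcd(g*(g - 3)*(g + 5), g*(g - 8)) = g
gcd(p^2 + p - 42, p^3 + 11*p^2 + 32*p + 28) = p + 7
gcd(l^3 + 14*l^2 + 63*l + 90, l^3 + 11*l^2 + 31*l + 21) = l + 3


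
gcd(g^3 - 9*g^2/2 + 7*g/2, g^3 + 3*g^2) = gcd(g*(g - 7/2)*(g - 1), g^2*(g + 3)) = g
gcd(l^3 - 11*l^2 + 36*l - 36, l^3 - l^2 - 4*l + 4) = l - 2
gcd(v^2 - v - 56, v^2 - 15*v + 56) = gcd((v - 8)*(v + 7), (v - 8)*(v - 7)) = v - 8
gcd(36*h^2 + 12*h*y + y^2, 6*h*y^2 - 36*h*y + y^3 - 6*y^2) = 6*h + y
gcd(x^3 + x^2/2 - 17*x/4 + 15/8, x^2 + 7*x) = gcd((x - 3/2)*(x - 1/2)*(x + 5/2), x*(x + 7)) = 1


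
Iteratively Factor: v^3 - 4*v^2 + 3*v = (v - 3)*(v^2 - v) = v*(v - 3)*(v - 1)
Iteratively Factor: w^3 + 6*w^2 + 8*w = (w)*(w^2 + 6*w + 8) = w*(w + 4)*(w + 2)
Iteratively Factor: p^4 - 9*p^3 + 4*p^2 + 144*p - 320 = (p + 4)*(p^3 - 13*p^2 + 56*p - 80) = (p - 4)*(p + 4)*(p^2 - 9*p + 20) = (p - 5)*(p - 4)*(p + 4)*(p - 4)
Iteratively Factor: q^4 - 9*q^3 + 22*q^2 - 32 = (q - 4)*(q^3 - 5*q^2 + 2*q + 8) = (q - 4)*(q + 1)*(q^2 - 6*q + 8) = (q - 4)*(q - 2)*(q + 1)*(q - 4)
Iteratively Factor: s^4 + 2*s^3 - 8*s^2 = (s)*(s^3 + 2*s^2 - 8*s) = s^2*(s^2 + 2*s - 8) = s^2*(s - 2)*(s + 4)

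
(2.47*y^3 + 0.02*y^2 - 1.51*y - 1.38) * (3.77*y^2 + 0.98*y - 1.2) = 9.3119*y^5 + 2.496*y^4 - 8.6371*y^3 - 6.7064*y^2 + 0.4596*y + 1.656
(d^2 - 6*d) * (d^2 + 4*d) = d^4 - 2*d^3 - 24*d^2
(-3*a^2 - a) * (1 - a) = 3*a^3 - 2*a^2 - a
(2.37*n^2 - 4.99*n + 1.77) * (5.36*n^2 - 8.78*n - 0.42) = 12.7032*n^4 - 47.555*n^3 + 52.304*n^2 - 13.4448*n - 0.7434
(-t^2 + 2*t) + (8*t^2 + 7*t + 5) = 7*t^2 + 9*t + 5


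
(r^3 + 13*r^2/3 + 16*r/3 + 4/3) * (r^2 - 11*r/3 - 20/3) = r^5 + 2*r^4/3 - 155*r^3/9 - 424*r^2/9 - 364*r/9 - 80/9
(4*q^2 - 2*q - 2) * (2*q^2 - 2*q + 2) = 8*q^4 - 12*q^3 + 8*q^2 - 4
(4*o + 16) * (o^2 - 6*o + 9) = 4*o^3 - 8*o^2 - 60*o + 144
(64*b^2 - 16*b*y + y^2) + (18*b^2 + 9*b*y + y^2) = 82*b^2 - 7*b*y + 2*y^2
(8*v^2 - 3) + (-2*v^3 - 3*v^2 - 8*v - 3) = -2*v^3 + 5*v^2 - 8*v - 6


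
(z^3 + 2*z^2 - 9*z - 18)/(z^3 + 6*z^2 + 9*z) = (z^2 - z - 6)/(z*(z + 3))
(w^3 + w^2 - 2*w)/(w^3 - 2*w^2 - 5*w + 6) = w/(w - 3)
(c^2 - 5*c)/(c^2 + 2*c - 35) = c/(c + 7)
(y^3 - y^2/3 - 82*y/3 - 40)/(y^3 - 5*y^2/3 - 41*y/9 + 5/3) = 3*(y^2 - 2*y - 24)/(3*y^2 - 10*y + 3)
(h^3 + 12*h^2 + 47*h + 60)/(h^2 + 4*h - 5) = (h^2 + 7*h + 12)/(h - 1)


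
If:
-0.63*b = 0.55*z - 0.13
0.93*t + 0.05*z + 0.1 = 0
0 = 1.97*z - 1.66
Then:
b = -0.53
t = -0.15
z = 0.84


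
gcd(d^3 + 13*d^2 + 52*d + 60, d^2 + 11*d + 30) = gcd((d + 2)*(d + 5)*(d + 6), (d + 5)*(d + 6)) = d^2 + 11*d + 30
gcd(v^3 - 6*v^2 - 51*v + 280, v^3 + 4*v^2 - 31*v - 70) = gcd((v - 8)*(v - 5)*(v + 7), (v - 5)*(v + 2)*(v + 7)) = v^2 + 2*v - 35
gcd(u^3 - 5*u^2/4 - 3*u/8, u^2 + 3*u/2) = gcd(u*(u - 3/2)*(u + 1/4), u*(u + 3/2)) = u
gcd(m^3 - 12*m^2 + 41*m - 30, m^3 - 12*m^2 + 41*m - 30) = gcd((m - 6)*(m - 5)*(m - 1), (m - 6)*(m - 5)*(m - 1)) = m^3 - 12*m^2 + 41*m - 30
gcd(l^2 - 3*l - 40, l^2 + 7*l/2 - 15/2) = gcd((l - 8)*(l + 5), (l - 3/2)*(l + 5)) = l + 5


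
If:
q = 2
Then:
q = 2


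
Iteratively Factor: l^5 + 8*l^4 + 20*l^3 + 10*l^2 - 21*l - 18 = (l - 1)*(l^4 + 9*l^3 + 29*l^2 + 39*l + 18) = (l - 1)*(l + 3)*(l^3 + 6*l^2 + 11*l + 6) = (l - 1)*(l + 3)^2*(l^2 + 3*l + 2) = (l - 1)*(l + 1)*(l + 3)^2*(l + 2)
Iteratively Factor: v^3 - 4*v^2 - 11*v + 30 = (v - 5)*(v^2 + v - 6) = (v - 5)*(v + 3)*(v - 2)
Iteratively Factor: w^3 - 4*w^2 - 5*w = (w + 1)*(w^2 - 5*w) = w*(w + 1)*(w - 5)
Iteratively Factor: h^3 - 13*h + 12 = (h - 3)*(h^2 + 3*h - 4) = (h - 3)*(h - 1)*(h + 4)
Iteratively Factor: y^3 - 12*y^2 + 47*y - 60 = (y - 4)*(y^2 - 8*y + 15) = (y - 5)*(y - 4)*(y - 3)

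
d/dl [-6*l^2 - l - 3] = -12*l - 1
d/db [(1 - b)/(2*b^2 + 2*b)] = (b^2 - 2*b - 1)/(2*b^2*(b^2 + 2*b + 1))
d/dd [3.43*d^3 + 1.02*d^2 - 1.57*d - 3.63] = 10.29*d^2 + 2.04*d - 1.57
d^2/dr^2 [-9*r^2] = -18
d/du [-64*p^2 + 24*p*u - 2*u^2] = 24*p - 4*u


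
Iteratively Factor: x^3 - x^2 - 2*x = (x)*(x^2 - x - 2) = x*(x - 2)*(x + 1)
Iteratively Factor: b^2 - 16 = (b + 4)*(b - 4)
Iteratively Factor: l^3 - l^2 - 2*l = (l - 2)*(l^2 + l) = l*(l - 2)*(l + 1)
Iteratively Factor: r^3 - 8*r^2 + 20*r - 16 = (r - 4)*(r^2 - 4*r + 4) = (r - 4)*(r - 2)*(r - 2)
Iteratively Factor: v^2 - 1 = (v + 1)*(v - 1)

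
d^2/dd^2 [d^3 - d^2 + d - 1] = 6*d - 2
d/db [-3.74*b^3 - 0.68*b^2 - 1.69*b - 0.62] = -11.22*b^2 - 1.36*b - 1.69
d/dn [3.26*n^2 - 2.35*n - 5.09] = 6.52*n - 2.35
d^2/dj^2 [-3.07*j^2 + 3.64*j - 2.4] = -6.14000000000000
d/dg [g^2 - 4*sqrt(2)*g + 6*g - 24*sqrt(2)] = 2*g - 4*sqrt(2) + 6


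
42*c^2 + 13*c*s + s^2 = (6*c + s)*(7*c + s)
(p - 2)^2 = p^2 - 4*p + 4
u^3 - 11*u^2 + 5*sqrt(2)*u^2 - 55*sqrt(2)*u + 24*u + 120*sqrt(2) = (u - 8)*(u - 3)*(u + 5*sqrt(2))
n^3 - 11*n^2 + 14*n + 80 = (n - 8)*(n - 5)*(n + 2)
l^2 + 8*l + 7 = (l + 1)*(l + 7)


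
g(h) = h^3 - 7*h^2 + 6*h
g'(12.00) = 270.00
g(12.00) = 792.00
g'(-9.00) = 375.00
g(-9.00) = -1350.00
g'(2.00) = -10.00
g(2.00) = -8.00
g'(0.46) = 0.19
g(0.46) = 1.38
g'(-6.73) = 236.10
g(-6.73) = -662.25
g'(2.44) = -10.30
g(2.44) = -12.51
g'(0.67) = -2.03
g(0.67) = 1.18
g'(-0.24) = 9.53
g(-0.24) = -1.86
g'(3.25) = -7.81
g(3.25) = -20.11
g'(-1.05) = 24.01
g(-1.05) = -15.18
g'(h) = 3*h^2 - 14*h + 6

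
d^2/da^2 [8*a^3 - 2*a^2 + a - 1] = 48*a - 4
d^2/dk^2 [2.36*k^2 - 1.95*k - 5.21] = 4.72000000000000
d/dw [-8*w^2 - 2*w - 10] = -16*w - 2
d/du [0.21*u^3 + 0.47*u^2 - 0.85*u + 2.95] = 0.63*u^2 + 0.94*u - 0.85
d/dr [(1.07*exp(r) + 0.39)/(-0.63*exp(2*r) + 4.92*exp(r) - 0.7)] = (0.6741*exp(2*r) + 0.4914*exp(r) - 2.6678)*exp(r)/(0.3969*exp(4*r) - 6.1992*exp(3*r) + 25.0884*exp(2*r) - 6.888*exp(r) + 0.49)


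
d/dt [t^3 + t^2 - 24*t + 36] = 3*t^2 + 2*t - 24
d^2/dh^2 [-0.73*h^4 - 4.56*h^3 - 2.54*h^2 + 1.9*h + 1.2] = -8.76*h^2 - 27.36*h - 5.08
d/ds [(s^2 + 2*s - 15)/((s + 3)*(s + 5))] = 6/(s^2 + 6*s + 9)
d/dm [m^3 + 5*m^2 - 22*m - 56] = 3*m^2 + 10*m - 22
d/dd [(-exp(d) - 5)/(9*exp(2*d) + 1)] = (18*(exp(d) + 5)*exp(d) - 9*exp(2*d) - 1)*exp(d)/(9*exp(2*d) + 1)^2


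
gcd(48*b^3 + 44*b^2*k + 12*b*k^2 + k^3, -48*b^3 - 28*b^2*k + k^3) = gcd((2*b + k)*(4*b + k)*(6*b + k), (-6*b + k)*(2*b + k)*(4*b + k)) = 8*b^2 + 6*b*k + k^2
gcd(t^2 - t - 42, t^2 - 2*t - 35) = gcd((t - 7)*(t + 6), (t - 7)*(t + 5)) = t - 7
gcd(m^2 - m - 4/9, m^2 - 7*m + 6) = 1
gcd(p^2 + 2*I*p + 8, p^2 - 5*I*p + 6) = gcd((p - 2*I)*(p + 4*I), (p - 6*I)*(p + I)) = 1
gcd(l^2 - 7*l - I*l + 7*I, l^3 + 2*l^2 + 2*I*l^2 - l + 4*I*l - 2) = 1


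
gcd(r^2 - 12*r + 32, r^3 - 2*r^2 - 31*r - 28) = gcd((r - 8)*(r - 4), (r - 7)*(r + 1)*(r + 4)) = 1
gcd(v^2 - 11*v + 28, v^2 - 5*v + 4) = v - 4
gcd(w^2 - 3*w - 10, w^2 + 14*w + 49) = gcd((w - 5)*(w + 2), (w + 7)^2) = 1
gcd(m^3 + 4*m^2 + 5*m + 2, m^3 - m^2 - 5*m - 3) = m^2 + 2*m + 1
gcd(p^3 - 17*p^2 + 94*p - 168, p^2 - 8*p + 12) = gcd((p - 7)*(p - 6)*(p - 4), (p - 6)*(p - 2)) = p - 6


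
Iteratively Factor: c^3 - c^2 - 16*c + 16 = (c - 4)*(c^2 + 3*c - 4) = (c - 4)*(c - 1)*(c + 4)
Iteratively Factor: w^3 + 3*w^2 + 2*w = (w)*(w^2 + 3*w + 2) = w*(w + 1)*(w + 2)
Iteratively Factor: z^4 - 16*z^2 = (z)*(z^3 - 16*z) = z^2*(z^2 - 16) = z^2*(z - 4)*(z + 4)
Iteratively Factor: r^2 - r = (r)*(r - 1)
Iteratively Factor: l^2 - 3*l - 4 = (l + 1)*(l - 4)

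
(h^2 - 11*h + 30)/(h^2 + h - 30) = (h - 6)/(h + 6)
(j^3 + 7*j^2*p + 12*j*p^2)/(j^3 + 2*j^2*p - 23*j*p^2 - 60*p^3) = j/(j - 5*p)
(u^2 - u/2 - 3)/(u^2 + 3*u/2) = (u - 2)/u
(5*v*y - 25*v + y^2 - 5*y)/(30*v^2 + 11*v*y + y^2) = (y - 5)/(6*v + y)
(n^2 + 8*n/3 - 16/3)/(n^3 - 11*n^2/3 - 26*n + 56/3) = (3*n - 4)/(3*n^2 - 23*n + 14)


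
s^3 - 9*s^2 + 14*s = s*(s - 7)*(s - 2)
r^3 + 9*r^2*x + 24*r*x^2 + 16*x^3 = (r + x)*(r + 4*x)^2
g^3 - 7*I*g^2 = g^2*(g - 7*I)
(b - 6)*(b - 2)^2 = b^3 - 10*b^2 + 28*b - 24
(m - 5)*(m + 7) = m^2 + 2*m - 35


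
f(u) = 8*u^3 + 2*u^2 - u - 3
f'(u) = 24*u^2 + 4*u - 1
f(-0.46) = -2.90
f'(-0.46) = 2.24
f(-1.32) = -16.59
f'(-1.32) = 35.54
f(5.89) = 1695.19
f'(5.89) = 855.17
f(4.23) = 634.05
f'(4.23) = 445.35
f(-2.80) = -160.14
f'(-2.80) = 175.96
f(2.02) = 69.08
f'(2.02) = 105.01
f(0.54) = -1.70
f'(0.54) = 8.16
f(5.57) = 1435.95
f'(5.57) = 765.88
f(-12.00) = -13527.00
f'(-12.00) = 3407.00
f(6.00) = 1791.00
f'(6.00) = 887.00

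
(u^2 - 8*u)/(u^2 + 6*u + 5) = u*(u - 8)/(u^2 + 6*u + 5)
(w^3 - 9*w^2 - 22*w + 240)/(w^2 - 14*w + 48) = w + 5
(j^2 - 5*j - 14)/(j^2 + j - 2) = (j - 7)/(j - 1)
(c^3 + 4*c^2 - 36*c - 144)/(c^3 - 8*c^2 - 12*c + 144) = (c + 6)/(c - 6)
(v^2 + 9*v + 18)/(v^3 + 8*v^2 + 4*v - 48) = (v + 3)/(v^2 + 2*v - 8)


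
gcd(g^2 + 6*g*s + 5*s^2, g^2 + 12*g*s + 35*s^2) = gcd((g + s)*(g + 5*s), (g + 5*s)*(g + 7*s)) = g + 5*s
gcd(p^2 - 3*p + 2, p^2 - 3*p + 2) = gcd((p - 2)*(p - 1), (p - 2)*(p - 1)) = p^2 - 3*p + 2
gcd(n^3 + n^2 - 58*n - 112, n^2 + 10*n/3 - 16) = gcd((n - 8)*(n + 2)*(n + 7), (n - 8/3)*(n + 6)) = 1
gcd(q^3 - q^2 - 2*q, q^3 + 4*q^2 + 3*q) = q^2 + q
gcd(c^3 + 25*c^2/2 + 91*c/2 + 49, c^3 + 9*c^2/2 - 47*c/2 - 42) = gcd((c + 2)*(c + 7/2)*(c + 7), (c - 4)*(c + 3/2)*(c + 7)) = c + 7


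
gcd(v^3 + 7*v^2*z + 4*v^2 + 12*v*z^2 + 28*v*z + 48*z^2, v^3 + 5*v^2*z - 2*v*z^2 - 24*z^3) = v^2 + 7*v*z + 12*z^2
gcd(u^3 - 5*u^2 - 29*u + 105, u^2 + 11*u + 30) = u + 5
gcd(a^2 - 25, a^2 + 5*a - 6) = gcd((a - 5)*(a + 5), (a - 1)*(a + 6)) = 1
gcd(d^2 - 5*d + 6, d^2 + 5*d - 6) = 1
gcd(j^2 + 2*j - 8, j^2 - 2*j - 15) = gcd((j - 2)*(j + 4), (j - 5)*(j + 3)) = 1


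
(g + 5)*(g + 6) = g^2 + 11*g + 30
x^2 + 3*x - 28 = (x - 4)*(x + 7)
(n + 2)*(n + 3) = n^2 + 5*n + 6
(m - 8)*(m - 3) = m^2 - 11*m + 24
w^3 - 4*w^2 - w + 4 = (w - 4)*(w - 1)*(w + 1)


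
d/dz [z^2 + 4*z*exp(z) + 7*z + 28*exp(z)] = 4*z*exp(z) + 2*z + 32*exp(z) + 7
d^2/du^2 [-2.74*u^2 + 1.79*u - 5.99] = -5.48000000000000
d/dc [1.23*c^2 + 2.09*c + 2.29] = 2.46*c + 2.09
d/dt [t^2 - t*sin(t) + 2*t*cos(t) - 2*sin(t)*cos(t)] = -2*t*sin(t) - t*cos(t) + 2*t - sin(t) + 2*cos(t) - 2*cos(2*t)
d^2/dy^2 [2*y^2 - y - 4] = 4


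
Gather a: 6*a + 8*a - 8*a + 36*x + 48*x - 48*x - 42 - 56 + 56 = 6*a + 36*x - 42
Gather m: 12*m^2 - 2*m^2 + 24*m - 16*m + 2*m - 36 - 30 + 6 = 10*m^2 + 10*m - 60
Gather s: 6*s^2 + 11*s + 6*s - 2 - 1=6*s^2 + 17*s - 3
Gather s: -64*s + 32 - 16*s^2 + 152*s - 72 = -16*s^2 + 88*s - 40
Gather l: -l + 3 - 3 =-l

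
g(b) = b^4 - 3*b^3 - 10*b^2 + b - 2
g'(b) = 4*b^3 - 9*b^2 - 20*b + 1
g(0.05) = -1.98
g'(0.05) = -0.02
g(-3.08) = 77.70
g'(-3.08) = -139.65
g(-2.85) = 49.35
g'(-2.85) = -107.70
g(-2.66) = 31.11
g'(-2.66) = -84.76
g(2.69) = -77.71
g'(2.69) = -40.06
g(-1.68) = -9.71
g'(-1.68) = -9.77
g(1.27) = -20.40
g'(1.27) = -30.72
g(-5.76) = 1334.53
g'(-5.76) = -946.81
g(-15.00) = 58483.00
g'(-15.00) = -15224.00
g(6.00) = 292.00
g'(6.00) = 421.00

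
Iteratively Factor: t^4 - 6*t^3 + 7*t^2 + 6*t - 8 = (t - 4)*(t^3 - 2*t^2 - t + 2) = (t - 4)*(t - 1)*(t^2 - t - 2) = (t - 4)*(t - 1)*(t + 1)*(t - 2)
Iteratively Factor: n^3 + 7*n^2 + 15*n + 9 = (n + 3)*(n^2 + 4*n + 3) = (n + 3)^2*(n + 1)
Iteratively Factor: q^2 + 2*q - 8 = (q + 4)*(q - 2)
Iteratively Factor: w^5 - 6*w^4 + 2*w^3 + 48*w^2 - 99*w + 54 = (w - 3)*(w^4 - 3*w^3 - 7*w^2 + 27*w - 18) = (w - 3)^2*(w^3 - 7*w + 6) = (w - 3)^2*(w - 1)*(w^2 + w - 6) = (w - 3)^2*(w - 2)*(w - 1)*(w + 3)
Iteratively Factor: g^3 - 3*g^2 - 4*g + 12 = (g - 2)*(g^2 - g - 6) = (g - 3)*(g - 2)*(g + 2)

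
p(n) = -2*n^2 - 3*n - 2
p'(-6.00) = 21.00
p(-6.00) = -56.00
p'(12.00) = -51.00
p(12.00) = -326.00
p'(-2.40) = 6.60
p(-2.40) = -6.32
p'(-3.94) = 12.76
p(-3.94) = -21.23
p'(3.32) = -16.28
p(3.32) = -34.00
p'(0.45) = -4.80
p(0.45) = -3.76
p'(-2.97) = 8.88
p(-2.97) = -10.73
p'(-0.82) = 0.28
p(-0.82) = -0.88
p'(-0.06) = -2.76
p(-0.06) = -1.83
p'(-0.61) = -0.56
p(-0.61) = -0.91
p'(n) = -4*n - 3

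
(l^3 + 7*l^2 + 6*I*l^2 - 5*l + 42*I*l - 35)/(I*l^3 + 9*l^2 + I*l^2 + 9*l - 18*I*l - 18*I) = (-I*l^3 + l^2*(6 - 7*I) + l*(42 + 5*I) + 35*I)/(l^3 + l^2*(1 - 9*I) - 9*l*(2 + I) - 18)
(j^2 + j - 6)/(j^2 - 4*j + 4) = (j + 3)/(j - 2)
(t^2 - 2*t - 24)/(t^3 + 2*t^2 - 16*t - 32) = (t - 6)/(t^2 - 2*t - 8)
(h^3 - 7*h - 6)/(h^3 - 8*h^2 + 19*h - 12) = (h^2 + 3*h + 2)/(h^2 - 5*h + 4)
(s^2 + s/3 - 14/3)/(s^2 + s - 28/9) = 3*(s - 2)/(3*s - 4)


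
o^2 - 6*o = o*(o - 6)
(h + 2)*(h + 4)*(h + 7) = h^3 + 13*h^2 + 50*h + 56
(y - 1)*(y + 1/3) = y^2 - 2*y/3 - 1/3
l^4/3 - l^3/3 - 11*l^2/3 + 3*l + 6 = (l/3 + 1)*(l - 3)*(l - 2)*(l + 1)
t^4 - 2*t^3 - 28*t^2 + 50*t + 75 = (t - 5)*(t - 3)*(t + 1)*(t + 5)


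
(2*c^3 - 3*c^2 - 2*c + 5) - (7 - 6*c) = 2*c^3 - 3*c^2 + 4*c - 2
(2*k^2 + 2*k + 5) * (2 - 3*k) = -6*k^3 - 2*k^2 - 11*k + 10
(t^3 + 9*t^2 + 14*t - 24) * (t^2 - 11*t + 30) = t^5 - 2*t^4 - 55*t^3 + 92*t^2 + 684*t - 720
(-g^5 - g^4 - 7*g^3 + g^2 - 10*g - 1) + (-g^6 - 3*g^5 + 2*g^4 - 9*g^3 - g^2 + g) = -g^6 - 4*g^5 + g^4 - 16*g^3 - 9*g - 1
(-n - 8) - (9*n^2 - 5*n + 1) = -9*n^2 + 4*n - 9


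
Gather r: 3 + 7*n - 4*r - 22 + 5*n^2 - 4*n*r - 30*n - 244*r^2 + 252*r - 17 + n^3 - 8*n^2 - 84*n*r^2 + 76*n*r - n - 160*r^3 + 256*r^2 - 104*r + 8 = n^3 - 3*n^2 - 24*n - 160*r^3 + r^2*(12 - 84*n) + r*(72*n + 144) - 28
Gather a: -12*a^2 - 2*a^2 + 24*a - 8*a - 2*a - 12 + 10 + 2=-14*a^2 + 14*a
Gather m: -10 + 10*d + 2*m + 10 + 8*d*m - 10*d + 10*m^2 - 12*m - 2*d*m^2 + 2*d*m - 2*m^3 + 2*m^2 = -2*m^3 + m^2*(12 - 2*d) + m*(10*d - 10)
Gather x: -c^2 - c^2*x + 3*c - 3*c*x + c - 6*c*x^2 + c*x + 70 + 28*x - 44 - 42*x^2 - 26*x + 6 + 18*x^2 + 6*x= -c^2 + 4*c + x^2*(-6*c - 24) + x*(-c^2 - 2*c + 8) + 32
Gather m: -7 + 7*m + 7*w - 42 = 7*m + 7*w - 49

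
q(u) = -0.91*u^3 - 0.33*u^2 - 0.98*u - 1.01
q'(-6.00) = -95.30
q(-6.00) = 189.55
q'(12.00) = -402.02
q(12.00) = -1632.77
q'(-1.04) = -3.25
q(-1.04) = 0.68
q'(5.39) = -83.85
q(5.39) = -158.38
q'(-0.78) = -2.13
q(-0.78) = -0.01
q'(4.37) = -56.00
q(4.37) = -87.54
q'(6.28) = -112.79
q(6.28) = -245.56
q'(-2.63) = -18.13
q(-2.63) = 15.84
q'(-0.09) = -0.94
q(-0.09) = -0.92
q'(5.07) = -74.50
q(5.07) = -133.06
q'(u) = -2.73*u^2 - 0.66*u - 0.98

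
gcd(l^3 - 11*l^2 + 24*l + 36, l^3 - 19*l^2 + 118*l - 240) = l - 6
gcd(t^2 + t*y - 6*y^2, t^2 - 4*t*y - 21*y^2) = t + 3*y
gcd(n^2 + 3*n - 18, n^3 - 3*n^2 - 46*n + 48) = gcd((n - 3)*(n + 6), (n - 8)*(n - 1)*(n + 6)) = n + 6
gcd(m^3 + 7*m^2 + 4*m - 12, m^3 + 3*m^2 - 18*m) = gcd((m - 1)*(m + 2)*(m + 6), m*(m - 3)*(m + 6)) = m + 6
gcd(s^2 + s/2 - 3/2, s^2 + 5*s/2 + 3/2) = s + 3/2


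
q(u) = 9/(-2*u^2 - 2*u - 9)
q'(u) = 9*(4*u + 2)/(-2*u^2 - 2*u - 9)^2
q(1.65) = -0.51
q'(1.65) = 0.25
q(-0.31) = -1.05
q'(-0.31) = 0.09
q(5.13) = -0.13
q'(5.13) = 0.04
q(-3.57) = -0.33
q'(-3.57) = -0.15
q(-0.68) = -1.05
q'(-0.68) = -0.09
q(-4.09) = -0.26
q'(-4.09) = -0.11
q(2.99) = -0.27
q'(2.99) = 0.12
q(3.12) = -0.26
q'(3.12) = 0.11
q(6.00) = -0.10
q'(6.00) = 0.03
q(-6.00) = -0.13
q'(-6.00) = -0.04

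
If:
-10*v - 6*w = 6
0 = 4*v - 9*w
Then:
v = -9/19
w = -4/19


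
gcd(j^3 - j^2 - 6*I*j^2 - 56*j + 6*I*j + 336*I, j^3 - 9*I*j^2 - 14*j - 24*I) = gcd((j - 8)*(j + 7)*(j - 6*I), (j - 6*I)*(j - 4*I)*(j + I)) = j - 6*I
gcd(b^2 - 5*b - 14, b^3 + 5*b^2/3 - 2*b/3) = b + 2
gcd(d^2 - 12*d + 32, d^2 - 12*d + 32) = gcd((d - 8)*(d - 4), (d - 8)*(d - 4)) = d^2 - 12*d + 32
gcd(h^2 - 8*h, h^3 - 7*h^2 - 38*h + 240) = h - 8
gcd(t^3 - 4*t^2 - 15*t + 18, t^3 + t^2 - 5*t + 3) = t^2 + 2*t - 3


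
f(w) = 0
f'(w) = 0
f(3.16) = 0.00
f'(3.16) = 0.00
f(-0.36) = 0.00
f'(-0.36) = 0.00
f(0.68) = 0.00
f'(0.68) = 0.00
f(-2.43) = 0.00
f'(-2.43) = 0.00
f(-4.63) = 0.00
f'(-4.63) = 0.00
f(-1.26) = 0.00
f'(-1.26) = 0.00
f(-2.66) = 0.00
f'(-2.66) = 0.00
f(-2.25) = 0.00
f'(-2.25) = 0.00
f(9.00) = 0.00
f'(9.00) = 0.00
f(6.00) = 0.00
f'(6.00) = 0.00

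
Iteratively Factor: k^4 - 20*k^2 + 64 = (k - 2)*(k^3 + 2*k^2 - 16*k - 32) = (k - 2)*(k + 2)*(k^2 - 16) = (k - 2)*(k + 2)*(k + 4)*(k - 4)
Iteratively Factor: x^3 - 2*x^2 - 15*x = (x)*(x^2 - 2*x - 15) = x*(x + 3)*(x - 5)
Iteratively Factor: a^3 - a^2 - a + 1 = (a - 1)*(a^2 - 1) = (a - 1)*(a + 1)*(a - 1)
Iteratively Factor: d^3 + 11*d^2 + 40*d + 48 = (d + 4)*(d^2 + 7*d + 12) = (d + 3)*(d + 4)*(d + 4)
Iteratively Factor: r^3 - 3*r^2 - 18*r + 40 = (r - 2)*(r^2 - r - 20) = (r - 5)*(r - 2)*(r + 4)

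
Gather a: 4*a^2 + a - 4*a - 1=4*a^2 - 3*a - 1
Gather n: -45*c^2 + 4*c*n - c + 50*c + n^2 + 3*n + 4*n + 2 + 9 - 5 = -45*c^2 + 49*c + n^2 + n*(4*c + 7) + 6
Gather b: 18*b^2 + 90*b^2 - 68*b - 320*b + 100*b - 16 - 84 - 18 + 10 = 108*b^2 - 288*b - 108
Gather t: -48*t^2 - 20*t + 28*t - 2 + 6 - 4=-48*t^2 + 8*t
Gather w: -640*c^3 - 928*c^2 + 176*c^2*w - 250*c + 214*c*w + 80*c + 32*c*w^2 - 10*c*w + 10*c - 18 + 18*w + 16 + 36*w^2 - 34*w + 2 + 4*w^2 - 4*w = -640*c^3 - 928*c^2 - 160*c + w^2*(32*c + 40) + w*(176*c^2 + 204*c - 20)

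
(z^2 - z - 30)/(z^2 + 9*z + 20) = (z - 6)/(z + 4)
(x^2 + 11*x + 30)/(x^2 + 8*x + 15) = (x + 6)/(x + 3)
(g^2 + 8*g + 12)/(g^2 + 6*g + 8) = (g + 6)/(g + 4)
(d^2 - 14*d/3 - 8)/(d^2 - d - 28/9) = 3*(d - 6)/(3*d - 7)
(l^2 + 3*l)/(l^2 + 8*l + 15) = l/(l + 5)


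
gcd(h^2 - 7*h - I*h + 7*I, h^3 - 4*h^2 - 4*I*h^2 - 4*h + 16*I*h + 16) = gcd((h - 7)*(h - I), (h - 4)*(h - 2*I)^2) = 1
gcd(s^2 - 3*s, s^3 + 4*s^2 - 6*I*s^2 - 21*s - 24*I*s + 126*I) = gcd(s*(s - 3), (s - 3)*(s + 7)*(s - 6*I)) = s - 3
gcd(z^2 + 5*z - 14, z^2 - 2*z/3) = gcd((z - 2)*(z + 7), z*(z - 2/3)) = 1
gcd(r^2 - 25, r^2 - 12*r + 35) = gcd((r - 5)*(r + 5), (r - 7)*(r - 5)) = r - 5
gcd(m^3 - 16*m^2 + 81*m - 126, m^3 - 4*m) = 1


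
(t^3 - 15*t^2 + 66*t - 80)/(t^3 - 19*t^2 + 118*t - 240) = (t - 2)/(t - 6)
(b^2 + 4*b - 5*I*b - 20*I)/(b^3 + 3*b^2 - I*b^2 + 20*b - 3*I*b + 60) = (b + 4)/(b^2 + b*(3 + 4*I) + 12*I)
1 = 1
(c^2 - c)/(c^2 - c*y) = (c - 1)/(c - y)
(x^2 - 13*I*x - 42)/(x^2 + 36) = (x - 7*I)/(x + 6*I)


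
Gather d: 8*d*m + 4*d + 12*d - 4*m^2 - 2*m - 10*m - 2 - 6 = d*(8*m + 16) - 4*m^2 - 12*m - 8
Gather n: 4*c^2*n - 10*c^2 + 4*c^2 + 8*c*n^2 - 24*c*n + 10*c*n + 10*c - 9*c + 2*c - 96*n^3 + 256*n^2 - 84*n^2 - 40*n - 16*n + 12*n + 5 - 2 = -6*c^2 + 3*c - 96*n^3 + n^2*(8*c + 172) + n*(4*c^2 - 14*c - 44) + 3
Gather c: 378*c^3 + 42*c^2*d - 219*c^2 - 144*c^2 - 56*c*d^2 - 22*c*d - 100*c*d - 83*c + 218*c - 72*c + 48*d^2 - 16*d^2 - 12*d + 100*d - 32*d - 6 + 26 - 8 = 378*c^3 + c^2*(42*d - 363) + c*(-56*d^2 - 122*d + 63) + 32*d^2 + 56*d + 12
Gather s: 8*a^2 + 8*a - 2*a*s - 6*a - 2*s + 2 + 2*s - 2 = 8*a^2 - 2*a*s + 2*a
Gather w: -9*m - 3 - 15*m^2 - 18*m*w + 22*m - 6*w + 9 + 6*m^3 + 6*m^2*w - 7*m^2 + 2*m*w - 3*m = 6*m^3 - 22*m^2 + 10*m + w*(6*m^2 - 16*m - 6) + 6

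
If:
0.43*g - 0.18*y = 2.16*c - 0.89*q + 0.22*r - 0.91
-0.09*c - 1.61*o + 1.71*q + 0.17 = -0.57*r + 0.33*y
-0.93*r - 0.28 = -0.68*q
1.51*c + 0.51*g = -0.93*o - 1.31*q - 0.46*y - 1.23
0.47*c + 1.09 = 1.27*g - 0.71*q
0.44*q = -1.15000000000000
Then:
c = -5.56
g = -2.66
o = -14.46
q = -2.61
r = -2.21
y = 55.19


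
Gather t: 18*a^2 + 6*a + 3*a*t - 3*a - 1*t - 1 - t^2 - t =18*a^2 + 3*a - t^2 + t*(3*a - 2) - 1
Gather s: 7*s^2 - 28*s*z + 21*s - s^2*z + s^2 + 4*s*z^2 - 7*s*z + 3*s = s^2*(8 - z) + s*(4*z^2 - 35*z + 24)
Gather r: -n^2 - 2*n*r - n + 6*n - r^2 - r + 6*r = -n^2 + 5*n - r^2 + r*(5 - 2*n)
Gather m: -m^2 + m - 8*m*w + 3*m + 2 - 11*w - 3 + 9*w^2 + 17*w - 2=-m^2 + m*(4 - 8*w) + 9*w^2 + 6*w - 3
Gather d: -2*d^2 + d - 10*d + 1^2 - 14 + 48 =-2*d^2 - 9*d + 35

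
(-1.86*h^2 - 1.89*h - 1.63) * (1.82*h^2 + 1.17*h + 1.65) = -3.3852*h^4 - 5.616*h^3 - 8.2469*h^2 - 5.0256*h - 2.6895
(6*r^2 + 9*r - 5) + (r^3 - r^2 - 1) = r^3 + 5*r^2 + 9*r - 6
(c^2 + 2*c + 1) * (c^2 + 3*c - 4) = c^4 + 5*c^3 + 3*c^2 - 5*c - 4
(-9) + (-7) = -16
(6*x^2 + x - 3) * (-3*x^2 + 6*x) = -18*x^4 + 33*x^3 + 15*x^2 - 18*x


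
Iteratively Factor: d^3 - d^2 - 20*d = (d - 5)*(d^2 + 4*d) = (d - 5)*(d + 4)*(d)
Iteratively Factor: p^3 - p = (p + 1)*(p^2 - p) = p*(p + 1)*(p - 1)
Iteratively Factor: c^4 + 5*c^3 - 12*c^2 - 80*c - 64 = (c + 1)*(c^3 + 4*c^2 - 16*c - 64) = (c - 4)*(c + 1)*(c^2 + 8*c + 16) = (c - 4)*(c + 1)*(c + 4)*(c + 4)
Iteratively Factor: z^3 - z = (z - 1)*(z^2 + z) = (z - 1)*(z + 1)*(z)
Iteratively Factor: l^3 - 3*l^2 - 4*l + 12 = (l - 3)*(l^2 - 4) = (l - 3)*(l + 2)*(l - 2)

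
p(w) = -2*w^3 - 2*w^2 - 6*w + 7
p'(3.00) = -72.00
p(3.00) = -83.00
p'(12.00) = -918.00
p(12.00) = -3809.00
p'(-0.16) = -5.51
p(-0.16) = 7.92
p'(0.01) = -6.04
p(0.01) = 6.94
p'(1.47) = -24.85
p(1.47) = -12.49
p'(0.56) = -10.12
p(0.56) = 2.66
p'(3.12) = -76.89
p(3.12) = -91.93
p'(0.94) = -15.06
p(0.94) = -2.07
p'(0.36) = -8.22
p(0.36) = 4.49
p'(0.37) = -8.30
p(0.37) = 4.40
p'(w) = -6*w^2 - 4*w - 6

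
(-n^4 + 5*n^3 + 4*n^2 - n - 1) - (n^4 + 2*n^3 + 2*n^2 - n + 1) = -2*n^4 + 3*n^3 + 2*n^2 - 2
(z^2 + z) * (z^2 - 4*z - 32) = z^4 - 3*z^3 - 36*z^2 - 32*z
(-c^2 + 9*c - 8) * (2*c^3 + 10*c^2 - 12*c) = -2*c^5 + 8*c^4 + 86*c^3 - 188*c^2 + 96*c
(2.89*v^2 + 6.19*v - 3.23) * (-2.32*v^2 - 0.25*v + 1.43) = -6.7048*v^4 - 15.0833*v^3 + 10.0788*v^2 + 9.6592*v - 4.6189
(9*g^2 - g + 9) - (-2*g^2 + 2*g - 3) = 11*g^2 - 3*g + 12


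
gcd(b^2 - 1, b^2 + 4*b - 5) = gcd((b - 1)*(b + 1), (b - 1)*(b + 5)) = b - 1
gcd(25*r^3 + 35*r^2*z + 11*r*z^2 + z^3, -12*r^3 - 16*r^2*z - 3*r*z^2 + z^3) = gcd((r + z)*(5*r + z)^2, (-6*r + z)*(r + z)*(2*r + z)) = r + z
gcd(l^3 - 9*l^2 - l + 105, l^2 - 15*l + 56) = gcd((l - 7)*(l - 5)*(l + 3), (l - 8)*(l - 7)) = l - 7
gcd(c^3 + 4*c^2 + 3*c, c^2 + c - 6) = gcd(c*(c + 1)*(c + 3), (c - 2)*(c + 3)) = c + 3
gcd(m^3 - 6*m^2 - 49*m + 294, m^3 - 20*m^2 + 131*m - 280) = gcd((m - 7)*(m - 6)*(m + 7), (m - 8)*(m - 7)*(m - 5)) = m - 7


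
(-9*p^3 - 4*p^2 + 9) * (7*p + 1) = -63*p^4 - 37*p^3 - 4*p^2 + 63*p + 9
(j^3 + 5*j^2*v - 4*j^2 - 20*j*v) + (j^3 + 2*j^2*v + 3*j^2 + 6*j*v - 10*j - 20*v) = 2*j^3 + 7*j^2*v - j^2 - 14*j*v - 10*j - 20*v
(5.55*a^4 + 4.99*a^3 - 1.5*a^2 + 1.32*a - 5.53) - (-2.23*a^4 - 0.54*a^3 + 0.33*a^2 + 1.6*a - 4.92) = 7.78*a^4 + 5.53*a^3 - 1.83*a^2 - 0.28*a - 0.61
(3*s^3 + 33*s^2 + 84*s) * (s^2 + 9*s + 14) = 3*s^5 + 60*s^4 + 423*s^3 + 1218*s^2 + 1176*s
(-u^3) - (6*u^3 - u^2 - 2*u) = -7*u^3 + u^2 + 2*u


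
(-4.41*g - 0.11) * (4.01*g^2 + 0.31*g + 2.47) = -17.6841*g^3 - 1.8082*g^2 - 10.9268*g - 0.2717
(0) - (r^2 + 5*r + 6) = -r^2 - 5*r - 6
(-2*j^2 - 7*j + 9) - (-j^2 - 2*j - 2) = -j^2 - 5*j + 11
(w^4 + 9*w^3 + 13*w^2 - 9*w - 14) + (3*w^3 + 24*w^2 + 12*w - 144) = w^4 + 12*w^3 + 37*w^2 + 3*w - 158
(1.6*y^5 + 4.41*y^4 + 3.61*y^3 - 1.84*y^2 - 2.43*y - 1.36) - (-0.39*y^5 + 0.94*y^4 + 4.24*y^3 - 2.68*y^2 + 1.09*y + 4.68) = 1.99*y^5 + 3.47*y^4 - 0.63*y^3 + 0.84*y^2 - 3.52*y - 6.04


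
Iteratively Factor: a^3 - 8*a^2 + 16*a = (a - 4)*(a^2 - 4*a) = a*(a - 4)*(a - 4)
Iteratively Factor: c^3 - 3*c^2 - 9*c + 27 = (c - 3)*(c^2 - 9) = (c - 3)*(c + 3)*(c - 3)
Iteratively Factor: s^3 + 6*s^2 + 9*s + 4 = (s + 1)*(s^2 + 5*s + 4) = (s + 1)*(s + 4)*(s + 1)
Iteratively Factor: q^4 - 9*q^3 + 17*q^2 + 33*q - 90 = (q + 2)*(q^3 - 11*q^2 + 39*q - 45) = (q - 5)*(q + 2)*(q^2 - 6*q + 9) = (q - 5)*(q - 3)*(q + 2)*(q - 3)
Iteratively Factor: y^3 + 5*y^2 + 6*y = (y + 3)*(y^2 + 2*y) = y*(y + 3)*(y + 2)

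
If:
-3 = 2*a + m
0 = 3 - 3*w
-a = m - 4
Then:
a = -7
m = 11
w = 1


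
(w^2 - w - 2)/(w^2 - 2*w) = (w + 1)/w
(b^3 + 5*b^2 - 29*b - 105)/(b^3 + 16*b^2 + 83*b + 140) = (b^2 - 2*b - 15)/(b^2 + 9*b + 20)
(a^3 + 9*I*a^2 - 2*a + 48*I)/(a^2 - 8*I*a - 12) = (a^2 + 11*I*a - 24)/(a - 6*I)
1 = 1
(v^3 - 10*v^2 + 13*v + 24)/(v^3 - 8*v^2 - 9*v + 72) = (v + 1)/(v + 3)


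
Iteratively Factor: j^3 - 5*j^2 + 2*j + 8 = (j - 4)*(j^2 - j - 2) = (j - 4)*(j + 1)*(j - 2)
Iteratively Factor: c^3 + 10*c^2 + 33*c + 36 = (c + 4)*(c^2 + 6*c + 9) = (c + 3)*(c + 4)*(c + 3)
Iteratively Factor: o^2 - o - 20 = (o - 5)*(o + 4)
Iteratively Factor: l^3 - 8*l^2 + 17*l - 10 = (l - 5)*(l^2 - 3*l + 2) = (l - 5)*(l - 1)*(l - 2)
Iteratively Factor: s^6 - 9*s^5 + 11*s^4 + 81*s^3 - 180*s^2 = (s)*(s^5 - 9*s^4 + 11*s^3 + 81*s^2 - 180*s) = s*(s - 3)*(s^4 - 6*s^3 - 7*s^2 + 60*s) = s*(s - 4)*(s - 3)*(s^3 - 2*s^2 - 15*s) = s*(s - 4)*(s - 3)*(s + 3)*(s^2 - 5*s) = s^2*(s - 4)*(s - 3)*(s + 3)*(s - 5)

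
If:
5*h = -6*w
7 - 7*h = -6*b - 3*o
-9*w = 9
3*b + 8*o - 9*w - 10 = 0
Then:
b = 41/195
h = 6/5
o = 3/65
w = -1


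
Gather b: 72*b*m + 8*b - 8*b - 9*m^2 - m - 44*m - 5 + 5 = 72*b*m - 9*m^2 - 45*m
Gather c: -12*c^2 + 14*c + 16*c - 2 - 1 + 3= -12*c^2 + 30*c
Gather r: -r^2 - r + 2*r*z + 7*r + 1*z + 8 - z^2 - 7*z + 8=-r^2 + r*(2*z + 6) - z^2 - 6*z + 16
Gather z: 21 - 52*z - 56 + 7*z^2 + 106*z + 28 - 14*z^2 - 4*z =-7*z^2 + 50*z - 7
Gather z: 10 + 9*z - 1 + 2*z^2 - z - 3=2*z^2 + 8*z + 6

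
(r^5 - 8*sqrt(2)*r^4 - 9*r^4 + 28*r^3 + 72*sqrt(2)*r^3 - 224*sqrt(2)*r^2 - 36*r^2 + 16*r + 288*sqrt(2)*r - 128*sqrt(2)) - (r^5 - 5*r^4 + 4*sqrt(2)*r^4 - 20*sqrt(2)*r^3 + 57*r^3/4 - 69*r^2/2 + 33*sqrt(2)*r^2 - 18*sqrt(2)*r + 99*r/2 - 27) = -12*sqrt(2)*r^4 - 4*r^4 + 55*r^3/4 + 92*sqrt(2)*r^3 - 257*sqrt(2)*r^2 - 3*r^2/2 - 67*r/2 + 306*sqrt(2)*r - 128*sqrt(2) + 27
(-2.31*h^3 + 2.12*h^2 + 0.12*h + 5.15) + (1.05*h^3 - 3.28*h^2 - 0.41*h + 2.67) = -1.26*h^3 - 1.16*h^2 - 0.29*h + 7.82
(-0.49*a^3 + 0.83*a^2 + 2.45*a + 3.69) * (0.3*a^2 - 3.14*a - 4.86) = -0.147*a^5 + 1.7876*a^4 + 0.5102*a^3 - 10.6198*a^2 - 23.4936*a - 17.9334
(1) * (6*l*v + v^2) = 6*l*v + v^2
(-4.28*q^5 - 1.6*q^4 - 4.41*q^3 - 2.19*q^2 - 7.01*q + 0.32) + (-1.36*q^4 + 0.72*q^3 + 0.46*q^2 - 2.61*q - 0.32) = -4.28*q^5 - 2.96*q^4 - 3.69*q^3 - 1.73*q^2 - 9.62*q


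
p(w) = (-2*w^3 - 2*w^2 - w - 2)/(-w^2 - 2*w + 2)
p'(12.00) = 1.95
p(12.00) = 22.64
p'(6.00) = 1.85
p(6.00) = 11.13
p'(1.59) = -0.21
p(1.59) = 4.50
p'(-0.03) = -1.33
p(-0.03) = -0.96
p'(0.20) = -3.57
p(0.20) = -1.47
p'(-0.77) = -0.58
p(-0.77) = -0.51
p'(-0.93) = -0.84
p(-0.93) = -0.40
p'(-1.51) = -3.40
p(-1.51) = 0.67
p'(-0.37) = -0.47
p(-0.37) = -0.69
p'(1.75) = 0.34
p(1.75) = 4.51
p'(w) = (2*w + 2)*(-2*w^3 - 2*w^2 - w - 2)/(-w^2 - 2*w + 2)^2 + (-6*w^2 - 4*w - 1)/(-w^2 - 2*w + 2) = (2*w^4 + 8*w^3 - 9*w^2 - 12*w - 6)/(w^4 + 4*w^3 - 8*w + 4)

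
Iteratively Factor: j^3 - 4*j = (j)*(j^2 - 4) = j*(j - 2)*(j + 2)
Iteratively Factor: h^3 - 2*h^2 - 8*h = (h)*(h^2 - 2*h - 8) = h*(h - 4)*(h + 2)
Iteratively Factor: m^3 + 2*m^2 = (m)*(m^2 + 2*m) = m*(m + 2)*(m)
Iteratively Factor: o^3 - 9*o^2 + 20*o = (o - 5)*(o^2 - 4*o) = o*(o - 5)*(o - 4)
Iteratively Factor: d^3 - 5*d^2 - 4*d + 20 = (d + 2)*(d^2 - 7*d + 10) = (d - 2)*(d + 2)*(d - 5)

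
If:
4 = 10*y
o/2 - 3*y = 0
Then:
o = 12/5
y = 2/5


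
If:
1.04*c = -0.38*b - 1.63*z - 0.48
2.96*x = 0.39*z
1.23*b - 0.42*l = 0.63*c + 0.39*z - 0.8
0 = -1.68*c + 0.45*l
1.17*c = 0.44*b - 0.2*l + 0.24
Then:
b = -0.77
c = -0.05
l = -0.19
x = -0.01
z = -0.08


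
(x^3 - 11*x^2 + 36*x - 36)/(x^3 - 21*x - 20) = (-x^3 + 11*x^2 - 36*x + 36)/(-x^3 + 21*x + 20)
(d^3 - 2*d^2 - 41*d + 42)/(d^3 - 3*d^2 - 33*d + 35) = (d + 6)/(d + 5)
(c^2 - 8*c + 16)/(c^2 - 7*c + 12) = (c - 4)/(c - 3)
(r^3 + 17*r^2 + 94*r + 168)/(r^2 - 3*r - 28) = (r^2 + 13*r + 42)/(r - 7)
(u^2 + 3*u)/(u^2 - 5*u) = (u + 3)/(u - 5)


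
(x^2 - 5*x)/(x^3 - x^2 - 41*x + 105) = x/(x^2 + 4*x - 21)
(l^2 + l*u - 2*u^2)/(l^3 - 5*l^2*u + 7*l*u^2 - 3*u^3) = (l + 2*u)/(l^2 - 4*l*u + 3*u^2)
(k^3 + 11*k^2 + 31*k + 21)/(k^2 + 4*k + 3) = k + 7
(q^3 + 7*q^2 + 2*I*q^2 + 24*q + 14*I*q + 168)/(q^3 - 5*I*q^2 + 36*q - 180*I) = (q^2 + q*(7 - 4*I) - 28*I)/(q^2 - 11*I*q - 30)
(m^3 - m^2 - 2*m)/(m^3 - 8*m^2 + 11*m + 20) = m*(m - 2)/(m^2 - 9*m + 20)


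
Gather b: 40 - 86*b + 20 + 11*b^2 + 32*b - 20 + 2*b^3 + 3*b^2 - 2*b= 2*b^3 + 14*b^2 - 56*b + 40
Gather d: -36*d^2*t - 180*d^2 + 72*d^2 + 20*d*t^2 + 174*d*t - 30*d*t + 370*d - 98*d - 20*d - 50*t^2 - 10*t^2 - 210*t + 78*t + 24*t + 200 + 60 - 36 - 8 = d^2*(-36*t - 108) + d*(20*t^2 + 144*t + 252) - 60*t^2 - 108*t + 216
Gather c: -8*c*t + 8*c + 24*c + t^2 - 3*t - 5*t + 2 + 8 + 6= c*(32 - 8*t) + t^2 - 8*t + 16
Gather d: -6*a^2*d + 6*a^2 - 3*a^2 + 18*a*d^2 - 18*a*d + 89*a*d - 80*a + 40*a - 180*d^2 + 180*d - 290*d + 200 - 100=3*a^2 - 40*a + d^2*(18*a - 180) + d*(-6*a^2 + 71*a - 110) + 100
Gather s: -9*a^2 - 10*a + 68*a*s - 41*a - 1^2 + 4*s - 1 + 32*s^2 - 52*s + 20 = -9*a^2 - 51*a + 32*s^2 + s*(68*a - 48) + 18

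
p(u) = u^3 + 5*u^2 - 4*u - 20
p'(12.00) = 548.00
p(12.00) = 2380.00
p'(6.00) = 164.00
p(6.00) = 352.00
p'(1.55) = 18.71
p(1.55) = -10.46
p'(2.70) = 44.87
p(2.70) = 25.33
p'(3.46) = 66.51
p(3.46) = 67.44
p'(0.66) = 3.91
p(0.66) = -20.17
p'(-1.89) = -12.18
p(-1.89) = -1.33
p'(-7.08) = 75.58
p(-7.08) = -95.94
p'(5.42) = 138.33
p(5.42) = 264.42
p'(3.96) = 82.64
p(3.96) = 104.67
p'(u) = 3*u^2 + 10*u - 4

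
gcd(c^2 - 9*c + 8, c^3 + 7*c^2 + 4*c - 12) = c - 1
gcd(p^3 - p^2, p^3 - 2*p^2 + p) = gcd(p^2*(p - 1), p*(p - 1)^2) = p^2 - p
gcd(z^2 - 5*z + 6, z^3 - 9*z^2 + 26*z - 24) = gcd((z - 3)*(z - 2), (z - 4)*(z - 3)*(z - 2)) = z^2 - 5*z + 6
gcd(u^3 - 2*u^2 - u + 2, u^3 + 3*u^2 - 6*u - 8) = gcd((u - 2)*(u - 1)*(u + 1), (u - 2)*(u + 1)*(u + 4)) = u^2 - u - 2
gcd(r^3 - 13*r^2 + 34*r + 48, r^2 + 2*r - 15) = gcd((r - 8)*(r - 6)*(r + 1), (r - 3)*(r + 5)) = 1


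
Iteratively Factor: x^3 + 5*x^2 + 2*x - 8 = (x - 1)*(x^2 + 6*x + 8) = (x - 1)*(x + 4)*(x + 2)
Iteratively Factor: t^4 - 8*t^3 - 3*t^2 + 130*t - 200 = (t - 5)*(t^3 - 3*t^2 - 18*t + 40) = (t - 5)*(t + 4)*(t^2 - 7*t + 10) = (t - 5)^2*(t + 4)*(t - 2)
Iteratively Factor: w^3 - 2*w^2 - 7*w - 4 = (w - 4)*(w^2 + 2*w + 1) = (w - 4)*(w + 1)*(w + 1)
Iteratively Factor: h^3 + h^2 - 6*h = (h - 2)*(h^2 + 3*h) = h*(h - 2)*(h + 3)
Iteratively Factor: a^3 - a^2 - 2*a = (a)*(a^2 - a - 2) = a*(a - 2)*(a + 1)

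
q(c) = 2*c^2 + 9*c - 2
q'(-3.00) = -3.00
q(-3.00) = -11.00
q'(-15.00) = -51.00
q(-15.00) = 313.00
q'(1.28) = 14.12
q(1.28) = 12.80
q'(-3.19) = -3.76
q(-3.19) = -10.36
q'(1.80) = 16.20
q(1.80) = 20.68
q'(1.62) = 15.48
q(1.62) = 17.83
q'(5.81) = 32.24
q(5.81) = 117.80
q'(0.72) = 11.88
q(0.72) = 5.52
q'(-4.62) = -9.48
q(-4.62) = -0.89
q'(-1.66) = 2.36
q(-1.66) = -11.43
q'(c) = 4*c + 9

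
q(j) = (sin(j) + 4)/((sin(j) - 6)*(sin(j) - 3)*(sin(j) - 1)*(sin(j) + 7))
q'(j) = -(sin(j) + 4)*cos(j)/((sin(j) - 6)*(sin(j) - 3)*(sin(j) - 1)*(sin(j) + 7)^2) + cos(j)/((sin(j) - 6)*(sin(j) - 3)*(sin(j) - 1)*(sin(j) + 7)) - (sin(j) + 4)*cos(j)/((sin(j) - 6)*(sin(j) - 3)*(sin(j) - 1)^2*(sin(j) + 7)) - (sin(j) + 4)*cos(j)/((sin(j) - 6)*(sin(j) - 3)^2*(sin(j) - 1)*(sin(j) + 7)) - (sin(j) + 4)*cos(j)/((sin(j) - 6)^2*(sin(j) - 3)*(sin(j) - 1)*(sin(j) + 7))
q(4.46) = -0.01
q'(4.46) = 0.00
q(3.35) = -0.02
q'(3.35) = 0.03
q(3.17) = -0.03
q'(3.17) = 0.05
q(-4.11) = -0.31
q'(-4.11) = 1.13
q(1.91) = -1.05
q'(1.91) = 6.40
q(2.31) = -0.20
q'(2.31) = 0.60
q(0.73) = -0.15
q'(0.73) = -0.41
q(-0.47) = -0.02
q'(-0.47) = -0.02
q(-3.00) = -0.03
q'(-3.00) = 0.04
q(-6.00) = -0.05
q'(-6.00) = -0.10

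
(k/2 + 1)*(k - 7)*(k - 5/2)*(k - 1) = k^4/2 - 17*k^3/4 + 3*k^2 + 73*k/4 - 35/2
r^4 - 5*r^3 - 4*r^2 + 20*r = r*(r - 5)*(r - 2)*(r + 2)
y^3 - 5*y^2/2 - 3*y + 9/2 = (y - 3)*(y - 1)*(y + 3/2)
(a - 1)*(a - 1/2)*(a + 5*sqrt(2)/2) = a^3 - 3*a^2/2 + 5*sqrt(2)*a^2/2 - 15*sqrt(2)*a/4 + a/2 + 5*sqrt(2)/4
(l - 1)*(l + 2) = l^2 + l - 2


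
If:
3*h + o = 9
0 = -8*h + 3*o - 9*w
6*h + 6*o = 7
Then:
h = 47/12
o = -11/4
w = -475/108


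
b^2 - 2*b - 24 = (b - 6)*(b + 4)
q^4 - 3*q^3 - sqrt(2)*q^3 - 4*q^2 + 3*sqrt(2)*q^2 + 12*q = q*(q - 3)*(q - 2*sqrt(2))*(q + sqrt(2))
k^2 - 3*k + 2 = (k - 2)*(k - 1)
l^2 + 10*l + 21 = (l + 3)*(l + 7)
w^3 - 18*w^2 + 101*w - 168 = (w - 8)*(w - 7)*(w - 3)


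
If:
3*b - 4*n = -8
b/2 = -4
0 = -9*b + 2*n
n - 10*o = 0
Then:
No Solution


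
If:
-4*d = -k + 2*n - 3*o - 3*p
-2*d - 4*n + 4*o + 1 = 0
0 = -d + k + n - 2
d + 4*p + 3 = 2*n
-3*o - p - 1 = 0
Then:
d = -11/39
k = 115/78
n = 19/78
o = -23/156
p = -29/52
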